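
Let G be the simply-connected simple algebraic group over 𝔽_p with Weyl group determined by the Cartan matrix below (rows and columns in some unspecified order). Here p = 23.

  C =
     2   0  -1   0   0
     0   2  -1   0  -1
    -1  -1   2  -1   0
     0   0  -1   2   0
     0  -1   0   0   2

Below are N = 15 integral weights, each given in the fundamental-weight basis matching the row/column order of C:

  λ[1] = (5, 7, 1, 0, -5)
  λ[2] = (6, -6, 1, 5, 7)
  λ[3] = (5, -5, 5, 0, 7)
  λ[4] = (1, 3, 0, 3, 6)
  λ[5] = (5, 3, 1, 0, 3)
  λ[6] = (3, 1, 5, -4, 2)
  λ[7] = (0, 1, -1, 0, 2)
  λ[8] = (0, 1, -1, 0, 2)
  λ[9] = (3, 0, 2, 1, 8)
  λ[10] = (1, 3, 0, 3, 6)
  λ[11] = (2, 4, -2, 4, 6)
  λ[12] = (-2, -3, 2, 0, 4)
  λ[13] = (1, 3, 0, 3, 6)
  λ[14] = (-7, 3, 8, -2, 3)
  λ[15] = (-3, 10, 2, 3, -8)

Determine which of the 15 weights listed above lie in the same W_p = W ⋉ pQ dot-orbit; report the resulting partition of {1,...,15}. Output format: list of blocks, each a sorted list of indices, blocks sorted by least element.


C ↔ D_5 under row/col permutation; |W(D_5)| = 1920.

Folding the 15 weights λ_j+ρ into Ā_23 (reps in the given 5-coord order):

  λ_1 → (6, 4, 2, 1, 4);  λ_2 → (4, 2, 3, 3, 3);  λ_3 → (6, 4, 2, 1, 4);  λ_4 → (2, 4, 1, 4, 7);  λ_5 → (6, 4, 2, 1, 4);  λ_6 → (4, 2, 3, 3, 3);  λ_7 → (1, 2, 0, 1, 3);  λ_8 → (1, 2, 0, 1, 3);  λ_9 → (4, 1, 3, 2, 9);  λ_10 → (2, 4, 1, 4, 7);  λ_11 → (2, 4, 1, 4, 7);  λ_12 → (1, 2, 0, 1, 3);  λ_13 → (2, 4, 1, 4, 7);  λ_14 → (6, 4, 2, 1, 4);  λ_15 → (2, 4, 1, 4, 7)

Partition of {1..15} into 5 W_23-dot-orbits:

[[1, 3, 5, 14], [2, 6], [4, 10, 11, 13, 15], [7, 8, 12], [9]]


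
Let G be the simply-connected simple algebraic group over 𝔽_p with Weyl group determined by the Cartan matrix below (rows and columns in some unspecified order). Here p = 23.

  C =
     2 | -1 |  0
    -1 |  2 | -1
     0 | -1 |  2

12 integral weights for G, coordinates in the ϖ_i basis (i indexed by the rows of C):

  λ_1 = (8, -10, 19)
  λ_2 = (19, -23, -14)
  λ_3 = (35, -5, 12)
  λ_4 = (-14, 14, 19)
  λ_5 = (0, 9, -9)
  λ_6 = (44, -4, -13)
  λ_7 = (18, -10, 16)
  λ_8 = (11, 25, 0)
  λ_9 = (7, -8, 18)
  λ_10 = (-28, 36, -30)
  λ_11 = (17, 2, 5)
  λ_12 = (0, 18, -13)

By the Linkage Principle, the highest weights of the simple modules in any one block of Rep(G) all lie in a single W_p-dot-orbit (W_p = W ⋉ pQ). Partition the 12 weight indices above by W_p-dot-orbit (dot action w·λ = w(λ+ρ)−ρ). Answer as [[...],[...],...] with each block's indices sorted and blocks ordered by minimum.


Type A_3, rank 3, |W|=24; reorder rows/cols to standard.

λ_j+ρ reflected into Ā_23 (⟨·,θ^∨⟩≤23); 3-tuples as given:

    λ_1 → (0, 9, 11)
    λ_2 → (1, 2, 8)
    λ_3 → (1, 9, 4)
    λ_4 → (1, 2, 8)
    λ_5 → (1, 2, 8)
    λ_6 → (1, 7, 12)
    λ_7 → (6, 9, 4)
    λ_8 → (1, 7, 12)
    λ_9 → (1, 7, 12)
    λ_10 → (6, 9, 4)
    λ_11 → (14, 3, 2)
    λ_12 → (1, 7, 12)

Linkage partition of the 12 weights (6 classes, p=23):

[[1], [2, 4, 5], [3], [6, 8, 9, 12], [7, 10], [11]]


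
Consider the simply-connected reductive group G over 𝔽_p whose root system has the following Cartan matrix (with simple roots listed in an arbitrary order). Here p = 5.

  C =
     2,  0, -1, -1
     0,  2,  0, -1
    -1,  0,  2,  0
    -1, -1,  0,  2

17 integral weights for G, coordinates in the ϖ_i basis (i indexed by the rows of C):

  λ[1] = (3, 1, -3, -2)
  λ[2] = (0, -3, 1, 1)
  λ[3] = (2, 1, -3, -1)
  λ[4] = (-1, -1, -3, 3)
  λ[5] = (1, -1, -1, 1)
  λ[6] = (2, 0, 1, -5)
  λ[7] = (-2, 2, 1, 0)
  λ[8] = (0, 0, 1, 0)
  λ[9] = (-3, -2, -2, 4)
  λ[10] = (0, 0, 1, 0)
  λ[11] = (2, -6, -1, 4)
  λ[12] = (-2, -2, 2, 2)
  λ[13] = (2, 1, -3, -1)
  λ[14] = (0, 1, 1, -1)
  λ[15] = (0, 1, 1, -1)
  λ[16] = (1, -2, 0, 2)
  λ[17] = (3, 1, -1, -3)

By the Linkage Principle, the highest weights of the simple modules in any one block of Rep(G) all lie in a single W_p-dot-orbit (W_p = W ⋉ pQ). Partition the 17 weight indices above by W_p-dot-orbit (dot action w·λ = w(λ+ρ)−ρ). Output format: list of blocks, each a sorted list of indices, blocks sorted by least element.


A_4 Cartan matrix, 4 simple roots permuted; ρ=(1,1,1,1).

λ_j+ρ reflected into Ā_5 (⟨·,θ^∨⟩≤5); 4-tuples as given:

  [1] (1, 1, 2, 1)
  [2] (1, 2, 2, 0)
  [3] (1, 2, 2, 0)
  [4] (2, 0, 0, 2)
  [5] (2, 0, 0, 2)
  [6] (1, 3, 1, 0)
  [7] (1, 3, 1, 0)
  [8] (1, 1, 2, 1)
  [9] (1, 1, 2, 1)
  [10] (1, 1, 2, 1)
  [11] (0, 2, 3, 0)
  [12] (1, 1, 2, 1)
  [13] (1, 2, 2, 0)
  [14] (1, 2, 2, 0)
  [15] (1, 2, 2, 0)
  [16] (2, 0, 0, 2)
  [17] (2, 0, 0, 2)

Linkage partition of the 17 weights (5 classes, p=5):

[[1, 8, 9, 10, 12], [2, 3, 13, 14, 15], [4, 5, 16, 17], [6, 7], [11]]


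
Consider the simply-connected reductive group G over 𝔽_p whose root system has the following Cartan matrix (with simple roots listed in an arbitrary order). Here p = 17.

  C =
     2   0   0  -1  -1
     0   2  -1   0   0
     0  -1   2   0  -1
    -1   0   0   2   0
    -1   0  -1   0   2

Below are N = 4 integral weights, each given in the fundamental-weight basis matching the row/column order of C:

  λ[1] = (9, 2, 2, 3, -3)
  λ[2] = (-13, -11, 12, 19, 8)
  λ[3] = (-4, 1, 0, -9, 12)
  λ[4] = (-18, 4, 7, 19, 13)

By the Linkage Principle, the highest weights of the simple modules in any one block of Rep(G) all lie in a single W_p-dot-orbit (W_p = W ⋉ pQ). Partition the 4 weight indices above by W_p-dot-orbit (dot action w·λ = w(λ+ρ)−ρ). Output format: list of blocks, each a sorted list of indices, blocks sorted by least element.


Type A_5, rank 5, |W|=720; reorder rows/cols to standard.

Folding the 4 weights λ_j+ρ into Ā_17 (reps in the given 5-coord order):

  λ_1 → (8, 2, 1, 3, 2);  λ_2 → (4, 0, 3, 5, 0);  λ_3 → (8, 2, 1, 3, 2);  λ_4 → (4, 0, 3, 5, 0)

Linkage partition of the 4 weights (2 classes, p=17):

[[1, 3], [2, 4]]


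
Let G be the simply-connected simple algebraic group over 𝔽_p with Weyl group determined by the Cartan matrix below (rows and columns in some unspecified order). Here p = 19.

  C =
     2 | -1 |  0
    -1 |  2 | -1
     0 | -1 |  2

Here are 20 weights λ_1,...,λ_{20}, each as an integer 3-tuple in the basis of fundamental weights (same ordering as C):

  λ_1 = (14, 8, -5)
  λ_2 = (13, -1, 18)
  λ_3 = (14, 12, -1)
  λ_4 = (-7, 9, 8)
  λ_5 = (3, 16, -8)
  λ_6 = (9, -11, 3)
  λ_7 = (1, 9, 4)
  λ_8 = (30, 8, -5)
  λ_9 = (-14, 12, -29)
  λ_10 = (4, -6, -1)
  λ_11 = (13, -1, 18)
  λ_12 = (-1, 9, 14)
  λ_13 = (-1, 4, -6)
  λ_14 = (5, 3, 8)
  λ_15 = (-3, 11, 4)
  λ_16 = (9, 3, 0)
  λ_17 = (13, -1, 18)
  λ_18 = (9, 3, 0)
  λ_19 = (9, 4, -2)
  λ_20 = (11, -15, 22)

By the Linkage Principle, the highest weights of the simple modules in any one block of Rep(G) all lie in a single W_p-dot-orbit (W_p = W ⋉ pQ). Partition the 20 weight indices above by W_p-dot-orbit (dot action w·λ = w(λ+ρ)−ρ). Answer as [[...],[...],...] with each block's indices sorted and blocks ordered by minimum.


Type A_3, rank 3, |W|=24; reorder rows/cols to standard.

Ā_19 reps of the 20 weights (A_3, coords as presented):

  [1] (10, 4, 1);  [2] (0, 0, 5);  [3] (6, 4, 9);  [4] (6, 4, 9);  [5] (2, 10, 5);  [6] (0, 4, 6);  [7] (2, 10, 5);  [8] (2, 10, 5);  [9] (6, 4, 9);  [10] (0, 0, 5);  [11] (0, 0, 5);  [12] (6, 4, 9);  [13] (0, 0, 5);  [14] (6, 4, 9);  [15] (2, 10, 5);  [16] (10, 4, 1);  [17] (0, 0, 5);  [18] (10, 4, 1);  [19] (10, 4, 1);  [20] (2, 10, 5)

The 20 indices split into 5 linkage classes (same alcove rep ⇔ same W_19-dot-orbit):

[[1, 16, 18, 19], [2, 10, 11, 13, 17], [3, 4, 9, 12, 14], [5, 7, 8, 15, 20], [6]]


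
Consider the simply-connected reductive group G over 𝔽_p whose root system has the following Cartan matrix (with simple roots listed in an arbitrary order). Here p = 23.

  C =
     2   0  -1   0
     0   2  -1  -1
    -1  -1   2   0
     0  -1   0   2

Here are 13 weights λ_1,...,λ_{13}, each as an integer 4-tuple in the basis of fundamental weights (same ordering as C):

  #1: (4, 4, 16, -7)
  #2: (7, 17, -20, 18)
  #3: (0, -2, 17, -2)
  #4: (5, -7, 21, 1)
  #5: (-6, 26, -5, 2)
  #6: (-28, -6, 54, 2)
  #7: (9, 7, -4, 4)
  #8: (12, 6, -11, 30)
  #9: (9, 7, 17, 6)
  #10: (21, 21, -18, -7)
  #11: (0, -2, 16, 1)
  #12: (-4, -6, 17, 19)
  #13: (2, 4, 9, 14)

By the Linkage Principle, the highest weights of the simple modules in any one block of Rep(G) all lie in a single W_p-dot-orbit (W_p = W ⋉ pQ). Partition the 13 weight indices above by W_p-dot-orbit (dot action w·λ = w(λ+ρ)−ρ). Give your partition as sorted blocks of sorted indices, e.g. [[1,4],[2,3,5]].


Cartan matrix: type A_4 (|W|=120); un-permuting the 4 rows.

W_23-reps of the 13 weights in Ā_23 (same 4-coord order as C):

  λ_1 → (1, 1, 16, 1);  λ_2 → (3, 1, 4, 4);  λ_3 → (1, 1, 16, 1);  λ_4 → (1, 1, 16, 1);  λ_5 → (3, 14, 2, 4);  λ_6 → (3, 14, 2, 4);  λ_7 → (7, 5, 3, 5);  λ_8 → (7, 5, 3, 5);  λ_9 → (7, 5, 3, 5);  λ_10 → (1, 1, 16, 1);  λ_11 → (1, 1, 16, 1);  λ_12 → (7, 5, 3, 5);  λ_13 → (7, 5, 3, 5)

Partition of {1..13} into 4 W_23-dot-orbits:

[[1, 3, 4, 10, 11], [2], [5, 6], [7, 8, 9, 12, 13]]


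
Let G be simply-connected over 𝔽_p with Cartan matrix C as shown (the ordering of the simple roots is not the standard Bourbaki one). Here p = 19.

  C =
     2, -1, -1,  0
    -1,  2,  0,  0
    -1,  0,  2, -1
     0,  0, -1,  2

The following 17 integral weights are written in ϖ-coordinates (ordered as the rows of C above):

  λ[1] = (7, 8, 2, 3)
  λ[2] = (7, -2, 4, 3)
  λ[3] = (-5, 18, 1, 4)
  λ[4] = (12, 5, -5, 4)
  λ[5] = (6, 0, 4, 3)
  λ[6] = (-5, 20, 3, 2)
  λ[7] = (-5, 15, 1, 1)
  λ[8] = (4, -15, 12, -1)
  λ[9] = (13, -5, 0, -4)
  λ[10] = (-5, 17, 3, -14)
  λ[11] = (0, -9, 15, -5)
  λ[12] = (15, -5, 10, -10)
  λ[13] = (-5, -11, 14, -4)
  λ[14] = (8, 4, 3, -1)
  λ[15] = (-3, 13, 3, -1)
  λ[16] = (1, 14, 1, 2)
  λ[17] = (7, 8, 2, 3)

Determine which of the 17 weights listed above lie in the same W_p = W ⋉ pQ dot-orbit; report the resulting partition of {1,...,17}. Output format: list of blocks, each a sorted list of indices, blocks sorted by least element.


Dynkin diagram of C (from the 6 off-diagonal −1 entries): A_4.

Alcove-folded reps (p=19, 17 weights, presented ϖ-order):

    λ_1+ρ ↦ (8, 4, 2, 1)
    λ_2+ρ ↦ (7, 1, 5, 4)
    λ_3+ρ ↦ (2, 12, 2, 0)
    λ_4+ρ ↦ (9, 5, 4, 0)
    λ_5+ρ ↦ (7, 1, 5, 4)
    λ_6+ρ ↦ (2, 12, 2, 0)
    λ_7+ρ ↦ (2, 12, 2, 0)
    λ_8+ρ ↦ (9, 5, 4, 0)
    λ_9+ρ ↦ (8, 4, 2, 1)
    λ_10+ρ ↦ (9, 5, 4, 0)
    λ_11+ρ ↦ (7, 1, 5, 4)
    λ_12+ρ ↦ (8, 4, 2, 1)
    λ_13+ρ ↦ (8, 4, 2, 1)
    λ_14+ρ ↦ (9, 5, 4, 0)
    λ_15+ρ ↦ (2, 12, 2, 0)
    λ_16+ρ ↦ (2, 12, 2, 0)
    λ_17+ρ ↦ (8, 4, 2, 1)

These 17 weights hit 4 W_19-dot-orbits; sizes (5, 3, 5, 4):

[[1, 9, 12, 13, 17], [2, 5, 11], [3, 6, 7, 15, 16], [4, 8, 10, 14]]


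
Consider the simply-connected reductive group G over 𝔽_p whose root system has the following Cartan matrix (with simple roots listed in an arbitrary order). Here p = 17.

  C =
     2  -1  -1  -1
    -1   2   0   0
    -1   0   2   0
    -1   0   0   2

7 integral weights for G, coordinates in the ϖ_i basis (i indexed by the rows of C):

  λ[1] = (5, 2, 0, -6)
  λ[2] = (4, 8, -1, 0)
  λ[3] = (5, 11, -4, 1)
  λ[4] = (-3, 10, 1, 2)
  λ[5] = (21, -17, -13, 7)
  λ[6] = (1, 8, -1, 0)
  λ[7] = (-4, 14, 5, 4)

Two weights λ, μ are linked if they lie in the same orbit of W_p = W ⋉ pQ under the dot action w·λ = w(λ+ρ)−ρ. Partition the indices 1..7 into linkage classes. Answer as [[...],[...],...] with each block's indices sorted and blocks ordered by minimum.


Cartan matrix: type D_4 (|W|=192); un-permuting the 4 rows.

Each λ_j+ρ reduced to Ā_17; 4-tuples below use C's row order:

  λ_1+ρ ↦ (1, 3, 1, 5);  λ_2+ρ ↦ (2, 9, 0, 1);  λ_3+ρ ↦ (2, 9, 0, 1);  λ_4+ρ ↦ (2, 9, 0, 1);  λ_5+ρ ↦ (1, 3, 1, 5);  λ_6+ρ ↦ (2, 9, 0, 1);  λ_7+ρ ↦ (2, 9, 0, 1)

The 7 indices split into 2 linkage classes (same alcove rep ⇔ same W_17-dot-orbit):

[[1, 5], [2, 3, 4, 6, 7]]


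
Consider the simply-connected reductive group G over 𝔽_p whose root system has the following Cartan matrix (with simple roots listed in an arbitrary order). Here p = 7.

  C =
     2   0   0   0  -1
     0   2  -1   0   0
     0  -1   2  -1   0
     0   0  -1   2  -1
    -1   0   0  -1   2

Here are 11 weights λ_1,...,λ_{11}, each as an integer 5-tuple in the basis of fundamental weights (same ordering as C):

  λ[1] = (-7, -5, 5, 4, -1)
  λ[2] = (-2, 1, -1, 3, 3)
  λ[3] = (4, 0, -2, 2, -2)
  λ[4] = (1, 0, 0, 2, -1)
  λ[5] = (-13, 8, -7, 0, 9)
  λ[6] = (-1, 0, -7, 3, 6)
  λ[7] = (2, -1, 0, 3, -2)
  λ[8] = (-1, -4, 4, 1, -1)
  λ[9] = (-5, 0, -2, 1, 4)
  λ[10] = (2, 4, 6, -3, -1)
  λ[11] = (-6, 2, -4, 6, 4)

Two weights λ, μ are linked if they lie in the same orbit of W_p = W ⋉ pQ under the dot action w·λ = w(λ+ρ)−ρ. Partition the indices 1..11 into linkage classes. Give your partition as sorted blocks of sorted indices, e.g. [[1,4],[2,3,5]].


Type A_5, rank 5, |W|=720; reorder rows/cols to standard.

Folding the 11 weights λ_j+ρ into Ā_7 (reps in the given 5-coord order):

  λ_1 → (4, 0, 1, 1, 1)
  λ_2 → (2, 0, 1, 3, 1)
  λ_3 → (4, 0, 1, 1, 1)
  λ_4 → (2, 1, 1, 3, 0)
  λ_5 → (2, 1, 1, 3, 0)
  λ_6 → (4, 0, 1, 1, 1)
  λ_7 → (2, 0, 1, 3, 1)
  λ_8 → (0, 3, 2, 2, 0)
  λ_9 → (4, 0, 1, 1, 1)
  λ_10 → (2, 1, 1, 3, 0)
  λ_11 → (0, 3, 2, 2, 0)

The 11 indices split into 4 linkage classes (same alcove rep ⇔ same W_7-dot-orbit):

[[1, 3, 6, 9], [2, 7], [4, 5, 10], [8, 11]]


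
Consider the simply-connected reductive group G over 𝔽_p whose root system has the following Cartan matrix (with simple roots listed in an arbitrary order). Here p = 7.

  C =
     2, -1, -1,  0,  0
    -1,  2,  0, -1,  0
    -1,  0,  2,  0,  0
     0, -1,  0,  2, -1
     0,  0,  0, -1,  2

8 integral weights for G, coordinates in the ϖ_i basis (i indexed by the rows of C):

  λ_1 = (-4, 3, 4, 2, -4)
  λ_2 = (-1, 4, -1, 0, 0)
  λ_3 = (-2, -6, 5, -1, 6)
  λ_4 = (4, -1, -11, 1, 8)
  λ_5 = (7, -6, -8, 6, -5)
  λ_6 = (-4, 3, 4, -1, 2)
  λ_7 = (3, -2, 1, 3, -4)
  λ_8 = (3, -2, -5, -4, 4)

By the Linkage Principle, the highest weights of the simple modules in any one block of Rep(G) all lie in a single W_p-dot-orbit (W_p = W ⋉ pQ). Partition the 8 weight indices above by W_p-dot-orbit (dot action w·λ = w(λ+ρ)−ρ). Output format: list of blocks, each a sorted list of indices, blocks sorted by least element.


C ↔ A_5 under row/col permutation; |W(A_5)| = 720.

Folding the 8 weights λ_j+ρ into Ā_7 (reps in the given 5-coord order):

    [1] (3, 1, 0, 0, 1)
    [2] (0, 5, 0, 1, 1)
    [3] (0, 5, 0, 1, 1)
    [4] (2, 0, 0, 2, 1)
    [5] (3, 1, 0, 0, 1)
    [6] (3, 1, 0, 0, 1)
    [7] (3, 1, 0, 0, 1)
    [8] (3, 1, 0, 0, 1)

Grouping the 8 weights by Ā_7-representative: 3 linkage classes.

[[1, 5, 6, 7, 8], [2, 3], [4]]


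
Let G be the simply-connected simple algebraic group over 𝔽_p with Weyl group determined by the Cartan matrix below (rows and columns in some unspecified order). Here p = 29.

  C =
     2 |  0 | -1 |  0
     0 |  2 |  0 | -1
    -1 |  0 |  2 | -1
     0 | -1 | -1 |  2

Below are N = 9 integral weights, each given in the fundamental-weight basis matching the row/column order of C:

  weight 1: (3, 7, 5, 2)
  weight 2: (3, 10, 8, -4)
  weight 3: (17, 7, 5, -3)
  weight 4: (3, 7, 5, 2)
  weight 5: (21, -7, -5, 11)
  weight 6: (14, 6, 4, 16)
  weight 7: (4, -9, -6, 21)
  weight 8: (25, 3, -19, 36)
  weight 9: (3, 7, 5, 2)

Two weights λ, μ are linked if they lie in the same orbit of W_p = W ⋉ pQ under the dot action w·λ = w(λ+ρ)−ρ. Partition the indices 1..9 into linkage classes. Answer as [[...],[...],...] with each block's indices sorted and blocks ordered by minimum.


Root system A_4: the 4×4 matrix C matches after relabeling.

Alcove-folded reps (p=29, 9 weights, presented ϖ-order):

    λ_1 → (4, 8, 6, 3)
    λ_2 → (4, 8, 6, 3)
    λ_3 → (17, 5, 4, 2)
    λ_4 → (4, 8, 6, 3)
    λ_5 → (17, 5, 4, 2)
    λ_6 → (0, 8, 5, 9)
    λ_7 → (0, 8, 5, 9)
    λ_8 → (4, 8, 6, 3)
    λ_9 → (4, 8, 6, 3)

These 9 weights hit 3 W_29-dot-orbits; sizes (5, 2, 2):

[[1, 2, 4, 8, 9], [3, 5], [6, 7]]


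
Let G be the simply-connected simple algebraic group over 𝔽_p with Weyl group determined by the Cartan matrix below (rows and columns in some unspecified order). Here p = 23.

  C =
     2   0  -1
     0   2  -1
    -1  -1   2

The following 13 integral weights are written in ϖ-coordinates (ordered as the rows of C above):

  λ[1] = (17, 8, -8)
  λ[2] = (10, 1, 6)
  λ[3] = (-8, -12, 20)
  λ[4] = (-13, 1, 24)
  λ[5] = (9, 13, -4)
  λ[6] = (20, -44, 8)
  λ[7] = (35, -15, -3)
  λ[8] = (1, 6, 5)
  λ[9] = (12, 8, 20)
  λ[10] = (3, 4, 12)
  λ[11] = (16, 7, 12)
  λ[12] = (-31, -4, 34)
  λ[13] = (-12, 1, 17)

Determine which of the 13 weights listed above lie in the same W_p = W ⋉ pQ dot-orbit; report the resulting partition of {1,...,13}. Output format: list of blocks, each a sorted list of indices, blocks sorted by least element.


Type A_3, rank 3, |W|=24; reorder rows/cols to standard.

Each λ_j+ρ reduced to Ā_23; 3-tuples below use C's row order:

    [1] (11, 2, 7)
    [2] (11, 2, 7)
    [3] (7, 11, 3)
    [4] (8, 2, 11)
    [5] (7, 11, 3)
    [6] (7, 11, 3)
    [7] (7, 11, 3)
    [8] (2, 7, 6)
    [9] (7, 11, 3)
    [10] (4, 5, 13)
    [11] (2, 7, 6)
    [12] (11, 2, 7)
    [13] (11, 2, 7)

These 13 weights hit 5 W_23-dot-orbits; sizes (4, 5, 1, 2, 1):

[[1, 2, 12, 13], [3, 5, 6, 7, 9], [4], [8, 11], [10]]


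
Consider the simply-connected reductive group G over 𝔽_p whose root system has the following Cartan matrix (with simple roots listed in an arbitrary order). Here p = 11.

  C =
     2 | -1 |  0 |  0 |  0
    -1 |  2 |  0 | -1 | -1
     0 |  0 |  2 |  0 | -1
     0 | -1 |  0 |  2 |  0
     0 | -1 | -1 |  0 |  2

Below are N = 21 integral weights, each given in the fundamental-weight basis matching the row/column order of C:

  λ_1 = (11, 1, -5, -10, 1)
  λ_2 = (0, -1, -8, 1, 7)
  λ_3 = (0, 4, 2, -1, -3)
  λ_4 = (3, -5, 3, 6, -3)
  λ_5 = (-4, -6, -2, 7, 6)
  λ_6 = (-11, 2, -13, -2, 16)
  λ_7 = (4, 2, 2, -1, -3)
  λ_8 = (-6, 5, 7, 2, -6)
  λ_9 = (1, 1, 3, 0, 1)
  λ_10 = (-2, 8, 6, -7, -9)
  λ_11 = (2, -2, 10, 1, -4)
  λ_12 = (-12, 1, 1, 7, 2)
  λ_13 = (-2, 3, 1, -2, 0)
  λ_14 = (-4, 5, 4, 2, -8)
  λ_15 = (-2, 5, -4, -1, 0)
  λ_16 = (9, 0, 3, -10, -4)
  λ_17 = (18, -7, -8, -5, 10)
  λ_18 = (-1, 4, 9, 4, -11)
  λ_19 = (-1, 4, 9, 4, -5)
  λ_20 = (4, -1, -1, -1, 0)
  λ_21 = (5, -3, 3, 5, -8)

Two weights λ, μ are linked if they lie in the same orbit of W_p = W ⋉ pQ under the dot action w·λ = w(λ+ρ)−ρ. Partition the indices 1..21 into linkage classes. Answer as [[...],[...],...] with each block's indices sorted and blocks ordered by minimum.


Dynkin diagram of C (from the 8 off-diagonal −1 entries): D_5.

W_11-reps of the 21 weights in Ā_11 (same 5-coord order as C):

    [1] (2, 0, 2, 1, 2)
    [2] (1, 0, 7, 2, 0)
    [3] (1, 3, 1, 0, 1)
    [4] (2, 0, 2, 1, 2)
    [5] (5, 1, 1, 0, 1)
    [6] (5, 1, 1, 0, 1)
    [7] (5, 1, 1, 0, 1)
    [8] (1, 2, 2, 1, 1)
    [9] (2, 0, 2, 1, 2)
    [10] (5, 1, 1, 0, 1)
    [11] (1, 0, 7, 2, 0)
    [12] (2, 0, 2, 1, 2)
    [13] (1, 2, 2, 1, 1)
    [14] (1, 2, 2, 1, 1)
    [15] (1, 3, 1, 0, 1)
    [16] (1, 0, 7, 2, 0)
    [17] (2, 0, 2, 1, 2)
    [18] (5, 0, 0, 0, 1)
    [19] (5, 0, 0, 0, 1)
    [20] (5, 0, 0, 0, 1)
    [21] (1, 2, 2, 1, 1)

6 distinct reps among the 21 weights ⇒ 6 W_11-linkage classes:

[[1, 4, 9, 12, 17], [2, 11, 16], [3, 15], [5, 6, 7, 10], [8, 13, 14, 21], [18, 19, 20]]


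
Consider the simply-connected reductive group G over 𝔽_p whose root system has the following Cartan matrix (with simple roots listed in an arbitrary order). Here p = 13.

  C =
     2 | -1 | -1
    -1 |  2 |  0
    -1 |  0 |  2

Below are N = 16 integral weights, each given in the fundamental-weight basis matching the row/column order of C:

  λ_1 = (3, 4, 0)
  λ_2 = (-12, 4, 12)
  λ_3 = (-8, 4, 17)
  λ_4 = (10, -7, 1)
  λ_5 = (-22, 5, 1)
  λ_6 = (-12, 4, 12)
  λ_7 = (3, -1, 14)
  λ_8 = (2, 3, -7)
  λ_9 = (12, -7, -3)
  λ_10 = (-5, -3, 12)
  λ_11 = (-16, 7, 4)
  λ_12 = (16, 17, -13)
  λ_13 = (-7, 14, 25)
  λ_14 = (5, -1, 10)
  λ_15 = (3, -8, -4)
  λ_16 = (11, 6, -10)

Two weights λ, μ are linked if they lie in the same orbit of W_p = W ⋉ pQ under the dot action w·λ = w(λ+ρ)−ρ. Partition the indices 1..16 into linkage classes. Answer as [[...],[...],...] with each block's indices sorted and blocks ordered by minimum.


Root system A_3: the 3×3 matrix C matches after relabeling.

W_13-reps of the 16 weights in Ā_13 (same 3-coord order as C):

    1: (4, 5, 1)
    2: (5, 6, 2)
    3: (2, 3, 6)
    4: (5, 6, 2)
    5: (5, 6, 2)
    6: (5, 6, 2)
    7: (2, 4, 7)
    8: (3, 1, 3)
    9: (5, 6, 2)
    10: (2, 4, 7)
    11: (2, 3, 6)
    12: (4, 5, 1)
    13: (2, 4, 7)
    14: (2, 4, 7)
    15: (3, 1, 3)
    16: (3, 1, 3)

Grouping the 16 weights by Ā_13-representative: 5 linkage classes.

[[1, 12], [2, 4, 5, 6, 9], [3, 11], [7, 10, 13, 14], [8, 15, 16]]


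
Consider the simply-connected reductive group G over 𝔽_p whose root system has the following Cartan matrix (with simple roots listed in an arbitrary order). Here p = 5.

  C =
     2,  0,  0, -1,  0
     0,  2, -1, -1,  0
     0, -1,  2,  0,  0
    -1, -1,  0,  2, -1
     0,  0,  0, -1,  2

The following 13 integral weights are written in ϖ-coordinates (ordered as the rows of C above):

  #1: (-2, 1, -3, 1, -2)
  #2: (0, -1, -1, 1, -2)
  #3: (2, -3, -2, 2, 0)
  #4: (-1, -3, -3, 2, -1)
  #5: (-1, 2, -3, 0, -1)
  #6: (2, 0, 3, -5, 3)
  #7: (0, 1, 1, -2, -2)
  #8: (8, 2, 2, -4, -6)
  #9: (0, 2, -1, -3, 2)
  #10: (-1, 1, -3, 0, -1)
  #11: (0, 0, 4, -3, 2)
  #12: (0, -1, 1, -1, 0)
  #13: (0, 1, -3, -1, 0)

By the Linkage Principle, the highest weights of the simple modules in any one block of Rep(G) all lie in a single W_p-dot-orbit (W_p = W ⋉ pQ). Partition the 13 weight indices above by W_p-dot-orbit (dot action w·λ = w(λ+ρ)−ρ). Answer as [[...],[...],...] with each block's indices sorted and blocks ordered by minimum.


D_5 Cartan matrix, 5 simple roots permuted; ρ=(1,1,1,1,1).

W_5-reps of the 13 weights in Ā_5 (same 5-coord order as C):

  [1] (1, 0, 2, 0, 1) · [2] (1, 0, 0, 1, 1) · [3] (1, 0, 0, 1, 1) · [4] (0, 0, 2, 1, 0) · [5] (0, 0, 2, 1, 0) · [6] (1, 0, 1, 0, 0) · [7] (1, 0, 2, 0, 1) · [8] (1, 0, 0, 1, 1) · [9] (1, 0, 0, 1, 1) · [10] (0, 0, 2, 1, 0) · [11] (1, 0, 2, 0, 1) · [12] (1, 0, 2, 0, 1) · [13] (1, 0, 2, 0, 1)

Partition of {1..13} into 4 W_5-dot-orbits:

[[1, 7, 11, 12, 13], [2, 3, 8, 9], [4, 5, 10], [6]]


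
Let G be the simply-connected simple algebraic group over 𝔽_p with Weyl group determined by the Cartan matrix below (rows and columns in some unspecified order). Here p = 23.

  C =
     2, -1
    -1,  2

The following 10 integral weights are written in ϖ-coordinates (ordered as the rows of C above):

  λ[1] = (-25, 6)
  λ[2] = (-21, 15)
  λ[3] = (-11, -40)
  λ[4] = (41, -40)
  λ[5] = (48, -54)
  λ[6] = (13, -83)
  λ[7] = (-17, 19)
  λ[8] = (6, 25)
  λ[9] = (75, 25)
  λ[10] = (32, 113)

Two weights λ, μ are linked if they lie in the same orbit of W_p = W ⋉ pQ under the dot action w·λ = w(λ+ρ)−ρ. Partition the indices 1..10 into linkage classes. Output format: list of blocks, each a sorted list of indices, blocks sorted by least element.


A_2 Cartan matrix, 2 simple roots permuted; ρ=(1,1).

Alcove-folded reps (p=23, 10 weights, presented ϖ-order):

  [1] (6, 16);  [2] (16, 4);  [3] (3, 13);  [4] (16, 4);  [5] (16, 4);  [6] (1, 13);  [7] (16, 4);  [8] (3, 13);  [9] (3, 13);  [10] (1, 13)

The 10 indices split into 4 linkage classes (same alcove rep ⇔ same W_23-dot-orbit):

[[1], [2, 4, 5, 7], [3, 8, 9], [6, 10]]


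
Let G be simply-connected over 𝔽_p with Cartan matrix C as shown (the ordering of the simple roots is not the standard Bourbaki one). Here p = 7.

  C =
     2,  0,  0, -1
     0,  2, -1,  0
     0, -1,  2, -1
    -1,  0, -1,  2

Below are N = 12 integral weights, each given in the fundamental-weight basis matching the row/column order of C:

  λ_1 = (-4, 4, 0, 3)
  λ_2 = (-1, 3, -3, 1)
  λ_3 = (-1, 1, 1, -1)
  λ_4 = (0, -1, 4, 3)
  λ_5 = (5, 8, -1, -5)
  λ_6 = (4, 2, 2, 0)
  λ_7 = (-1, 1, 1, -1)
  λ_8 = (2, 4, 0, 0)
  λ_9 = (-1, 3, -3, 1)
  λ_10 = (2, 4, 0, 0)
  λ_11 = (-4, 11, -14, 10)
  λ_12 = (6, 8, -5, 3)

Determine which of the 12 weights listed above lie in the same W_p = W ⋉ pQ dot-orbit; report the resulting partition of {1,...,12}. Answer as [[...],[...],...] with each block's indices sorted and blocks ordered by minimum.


A_4 Cartan matrix, 4 simple roots permuted; ρ=(1,1,1,1).

Ā_7 reps of the 12 weights (A_4, coords as presented):

  λ_1 → (0, 2, 1, 1) · λ_2 → (0, 2, 2, 0) · λ_3 → (0, 2, 2, 0) · λ_4 → (0, 1, 2, 2) · λ_5 → (0, 1, 2, 2) · λ_6 → (0, 2, 1, 1) · λ_7 → (0, 2, 2, 0) · λ_8 → (0, 2, 1, 1) · λ_9 → (0, 2, 2, 0) · λ_10 → (0, 2, 1, 1) · λ_11 → (0, 2, 1, 1) · λ_12 → (0, 2, 2, 0)

Partition of {1..12} into 3 W_7-dot-orbits:

[[1, 6, 8, 10, 11], [2, 3, 7, 9, 12], [4, 5]]


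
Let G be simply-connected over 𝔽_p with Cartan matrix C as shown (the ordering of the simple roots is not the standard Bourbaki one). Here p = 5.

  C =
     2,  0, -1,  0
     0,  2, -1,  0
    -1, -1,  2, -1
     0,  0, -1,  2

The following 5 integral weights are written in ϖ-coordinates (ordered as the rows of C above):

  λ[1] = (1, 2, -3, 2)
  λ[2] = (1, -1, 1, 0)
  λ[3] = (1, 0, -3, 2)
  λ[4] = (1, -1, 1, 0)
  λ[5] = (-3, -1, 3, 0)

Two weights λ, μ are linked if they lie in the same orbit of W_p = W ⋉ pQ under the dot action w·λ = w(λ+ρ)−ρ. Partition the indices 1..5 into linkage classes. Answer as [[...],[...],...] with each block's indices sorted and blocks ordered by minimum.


Root system D_4: the 4×4 matrix C matches after relabeling.

Ā_5 reps of the 5 weights (D_4, coords as presented):

  λ_1+ρ ↦ (0, 1, 1, 1) · λ_2+ρ ↦ (2, 0, 0, 1) · λ_3+ρ ↦ (0, 1, 1, 1) · λ_4+ρ ↦ (2, 0, 0, 1) · λ_5+ρ ↦ (2, 0, 0, 1)

These 5 weights hit 2 W_5-dot-orbits; sizes (2, 3):

[[1, 3], [2, 4, 5]]


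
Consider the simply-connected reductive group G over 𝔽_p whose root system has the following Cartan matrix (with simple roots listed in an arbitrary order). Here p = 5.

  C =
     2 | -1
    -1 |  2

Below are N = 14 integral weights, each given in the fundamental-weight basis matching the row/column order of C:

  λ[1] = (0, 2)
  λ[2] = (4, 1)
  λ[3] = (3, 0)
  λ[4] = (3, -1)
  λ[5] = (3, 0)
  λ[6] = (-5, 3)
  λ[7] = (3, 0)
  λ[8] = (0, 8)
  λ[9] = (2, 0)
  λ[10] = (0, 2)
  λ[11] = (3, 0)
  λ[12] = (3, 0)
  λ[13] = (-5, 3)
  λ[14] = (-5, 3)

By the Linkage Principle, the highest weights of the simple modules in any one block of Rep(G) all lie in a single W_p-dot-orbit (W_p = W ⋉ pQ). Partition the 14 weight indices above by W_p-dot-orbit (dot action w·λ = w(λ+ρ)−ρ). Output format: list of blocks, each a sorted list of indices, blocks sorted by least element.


Type A_2, rank 2, |W|=6; reorder rows/cols to standard.

Each λ_j+ρ reduced to Ā_5; 2-tuples below use C's row order:

    [1] (1, 3)
    [2] (3, 0)
    [3] (4, 1)
    [4] (4, 0)
    [5] (4, 1)
    [6] (4, 0)
    [7] (4, 1)
    [8] (4, 0)
    [9] (3, 1)
    [10] (1, 3)
    [11] (4, 1)
    [12] (4, 1)
    [13] (4, 0)
    [14] (4, 0)

Linkage partition of the 14 weights (5 classes, p=5):

[[1, 10], [2], [3, 5, 7, 11, 12], [4, 6, 8, 13, 14], [9]]


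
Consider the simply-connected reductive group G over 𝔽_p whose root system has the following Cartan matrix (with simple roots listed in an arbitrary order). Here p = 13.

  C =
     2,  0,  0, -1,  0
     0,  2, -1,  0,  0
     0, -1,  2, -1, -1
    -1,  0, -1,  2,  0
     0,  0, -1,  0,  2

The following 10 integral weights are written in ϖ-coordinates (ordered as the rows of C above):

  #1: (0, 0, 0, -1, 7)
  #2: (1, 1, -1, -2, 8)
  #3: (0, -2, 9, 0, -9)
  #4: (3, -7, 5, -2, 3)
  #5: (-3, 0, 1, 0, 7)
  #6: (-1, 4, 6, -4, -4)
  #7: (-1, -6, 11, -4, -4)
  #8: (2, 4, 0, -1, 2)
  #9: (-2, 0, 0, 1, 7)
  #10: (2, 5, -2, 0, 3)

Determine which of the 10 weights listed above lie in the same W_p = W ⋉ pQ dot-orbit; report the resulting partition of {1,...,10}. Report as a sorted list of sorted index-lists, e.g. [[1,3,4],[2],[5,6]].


Type D_5, rank 5, |W|=1920; reorder rows/cols to standard.

W_13-reps of the 10 weights in Ā_13 (same 5-coord order as C):

  1: (1, 1, 1, 0, 8);  2: (1, 1, 1, 0, 8);  3: (1, 1, 1, 0, 8);  4: (3, 5, 1, 0, 3);  5: (1, 1, 1, 0, 8);  6: (3, 5, 1, 0, 3);  7: (3, 5, 1, 0, 3);  8: (3, 5, 1, 0, 3);  9: (1, 1, 1, 0, 8);  10: (3, 5, 1, 0, 3)

Grouping the 10 weights by Ā_13-representative: 2 linkage classes.

[[1, 2, 3, 5, 9], [4, 6, 7, 8, 10]]


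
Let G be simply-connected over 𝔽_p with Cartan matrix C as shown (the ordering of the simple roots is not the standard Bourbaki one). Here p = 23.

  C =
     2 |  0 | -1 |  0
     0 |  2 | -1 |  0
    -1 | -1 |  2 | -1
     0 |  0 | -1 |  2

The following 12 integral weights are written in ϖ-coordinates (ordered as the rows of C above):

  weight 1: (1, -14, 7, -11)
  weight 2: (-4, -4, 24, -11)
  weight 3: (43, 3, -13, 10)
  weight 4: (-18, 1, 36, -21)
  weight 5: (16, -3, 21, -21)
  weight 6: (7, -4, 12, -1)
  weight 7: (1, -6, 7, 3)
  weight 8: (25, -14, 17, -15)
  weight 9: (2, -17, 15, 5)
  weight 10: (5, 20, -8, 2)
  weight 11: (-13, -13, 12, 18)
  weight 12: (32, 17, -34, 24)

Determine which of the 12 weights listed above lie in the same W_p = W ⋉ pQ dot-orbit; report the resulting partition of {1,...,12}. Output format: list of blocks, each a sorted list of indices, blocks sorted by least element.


C ↔ D_4 under row/col permutation; |W(D_4)| = 192.

W_23-reps of the 12 weights in Ā_23 (same 4-coord order as C):

  λ_1+ρ ↦ (8, 3, 2, 0) · λ_2+ρ ↦ (1, 1, 2, 8) · λ_3+ρ ↦ (1, 1, 2, 8) · λ_4+ρ ↦ (1, 14, 2, 4) · λ_5+ρ ↦ (1, 14, 2, 4) · λ_6+ρ ↦ (8, 3, 2, 0) · λ_7+ρ ↦ (2, 5, 3, 4) · λ_8+ρ ↦ (2, 5, 3, 4) · λ_9+ρ ↦ (1, 14, 2, 4) · λ_10+ρ ↦ (1, 14, 2, 4) · λ_11+ρ ↦ (1, 1, 2, 8) · λ_12+ρ ↦ (8, 3, 2, 0)

These 12 weights hit 4 W_23-dot-orbits; sizes (3, 3, 4, 2):

[[1, 6, 12], [2, 3, 11], [4, 5, 9, 10], [7, 8]]


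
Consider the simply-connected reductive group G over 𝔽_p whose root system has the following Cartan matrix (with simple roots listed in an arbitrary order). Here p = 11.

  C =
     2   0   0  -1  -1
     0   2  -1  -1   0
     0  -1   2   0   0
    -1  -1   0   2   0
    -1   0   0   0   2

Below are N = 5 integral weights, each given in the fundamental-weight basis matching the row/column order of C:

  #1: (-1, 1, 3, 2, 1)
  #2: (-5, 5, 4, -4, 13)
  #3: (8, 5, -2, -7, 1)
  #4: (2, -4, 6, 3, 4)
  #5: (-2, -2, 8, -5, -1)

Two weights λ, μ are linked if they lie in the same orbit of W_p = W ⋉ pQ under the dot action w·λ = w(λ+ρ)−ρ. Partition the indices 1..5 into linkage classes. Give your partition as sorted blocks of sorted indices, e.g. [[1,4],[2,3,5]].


A_5 Cartan matrix, 5 simple roots permuted; ρ=(1,1,1,1,1).

λ_j+ρ reflected into Ā_11 (⟨·,θ^∨⟩≤11); 5-tuples as given:

  1: (0, 2, 4, 3, 2) · 2: (3, 2, 1, 1, 0) · 3: (3, 1, 0, 5, 2) · 4: (3, 2, 1, 1, 0) · 5: (4, 0, 3, 1, 1)

4 distinct reps among the 5 weights ⇒ 4 W_11-linkage classes:

[[1], [2, 4], [3], [5]]


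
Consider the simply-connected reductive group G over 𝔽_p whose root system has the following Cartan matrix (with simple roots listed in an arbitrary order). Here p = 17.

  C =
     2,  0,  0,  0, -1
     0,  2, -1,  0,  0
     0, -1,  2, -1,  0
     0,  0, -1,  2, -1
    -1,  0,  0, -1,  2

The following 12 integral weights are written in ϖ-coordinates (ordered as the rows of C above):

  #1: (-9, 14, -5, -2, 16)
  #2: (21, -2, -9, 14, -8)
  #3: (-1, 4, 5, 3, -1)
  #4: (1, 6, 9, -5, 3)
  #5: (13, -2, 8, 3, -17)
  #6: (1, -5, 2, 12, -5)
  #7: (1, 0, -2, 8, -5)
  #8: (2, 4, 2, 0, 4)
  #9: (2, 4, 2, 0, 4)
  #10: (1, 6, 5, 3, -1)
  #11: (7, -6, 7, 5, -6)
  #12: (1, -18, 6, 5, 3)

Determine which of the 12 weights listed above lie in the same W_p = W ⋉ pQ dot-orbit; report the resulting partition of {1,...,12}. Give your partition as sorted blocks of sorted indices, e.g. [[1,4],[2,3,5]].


Type A_5, rank 5, |W|=720; reorder rows/cols to standard.

W_17-reps of the 12 weights in Ā_17 (same 5-coord order as C):

    [1] (2, 0, 1, 4, 2)
    [2] (2, 0, 1, 4, 2)
    [3] (0, 5, 6, 4, 0)
    [4] (0, 5, 6, 4, 0)
    [5] (2, 3, 1, 8, 2)
    [6] (2, 3, 1, 8, 2)
    [7] (2, 0, 1, 4, 2)
    [8] (3, 5, 3, 1, 5)
    [9] (3, 5, 3, 1, 5)
    [10] (0, 5, 6, 4, 0)
    [11] (3, 5, 3, 1, 5)
    [12] (0, 5, 6, 4, 0)

These 12 weights hit 4 W_17-dot-orbits; sizes (3, 4, 2, 3):

[[1, 2, 7], [3, 4, 10, 12], [5, 6], [8, 9, 11]]


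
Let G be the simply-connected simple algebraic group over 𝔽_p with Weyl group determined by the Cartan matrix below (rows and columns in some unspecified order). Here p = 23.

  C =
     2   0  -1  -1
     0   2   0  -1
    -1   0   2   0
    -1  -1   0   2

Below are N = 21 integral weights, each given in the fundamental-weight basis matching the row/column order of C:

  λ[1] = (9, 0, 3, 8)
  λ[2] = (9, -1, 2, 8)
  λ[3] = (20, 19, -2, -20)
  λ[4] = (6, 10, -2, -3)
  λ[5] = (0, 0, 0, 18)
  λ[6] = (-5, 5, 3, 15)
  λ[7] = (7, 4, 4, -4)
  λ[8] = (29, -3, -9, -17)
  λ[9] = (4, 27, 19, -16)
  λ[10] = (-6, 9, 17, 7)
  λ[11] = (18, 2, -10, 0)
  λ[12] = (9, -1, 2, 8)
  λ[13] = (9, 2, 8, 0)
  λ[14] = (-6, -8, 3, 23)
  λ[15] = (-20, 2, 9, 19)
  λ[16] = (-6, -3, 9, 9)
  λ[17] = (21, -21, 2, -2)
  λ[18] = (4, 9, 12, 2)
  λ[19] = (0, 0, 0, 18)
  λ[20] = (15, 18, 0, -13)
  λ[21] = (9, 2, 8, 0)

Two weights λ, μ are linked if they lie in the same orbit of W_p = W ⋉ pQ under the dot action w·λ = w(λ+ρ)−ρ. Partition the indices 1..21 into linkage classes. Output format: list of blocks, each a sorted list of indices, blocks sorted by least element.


Type A_4, rank 4, |W|=120; reorder rows/cols to standard.

λ_j+ρ reflected into Ā_23 (⟨·,θ^∨⟩≤23); 4-tuples as given:

    λ_1 → (10, 0, 3, 9)
    λ_2 → (10, 0, 3, 9)
    λ_3 → (1, 1, 1, 19)
    λ_4 → (4, 9, 1, 2)
    λ_5 → (1, 1, 1, 19)
    λ_6 → (4, 6, 0, 12)
    λ_7 → (5, 2, 5, 3)
    λ_8 → (4, 9, 1, 2)
    λ_9 → (5, 2, 5, 3)
    λ_10 → (5, 2, 5, 3)
    λ_11 → (10, 3, 9, 1)
    λ_12 → (10, 0, 3, 9)
    λ_13 → (10, 3, 9, 1)
    λ_14 → (4, 6, 0, 12)
    λ_15 → (10, 3, 9, 1)
    λ_16 → (5, 2, 5, 3)
    λ_17 → (1, 1, 1, 19)
    λ_18 → (5, 2, 5, 3)
    λ_19 → (1, 1, 1, 19)
    λ_20 → (4, 6, 0, 12)
    λ_21 → (10, 3, 9, 1)

Grouping the 21 weights by Ā_23-representative: 6 linkage classes.

[[1, 2, 12], [3, 5, 17, 19], [4, 8], [6, 14, 20], [7, 9, 10, 16, 18], [11, 13, 15, 21]]


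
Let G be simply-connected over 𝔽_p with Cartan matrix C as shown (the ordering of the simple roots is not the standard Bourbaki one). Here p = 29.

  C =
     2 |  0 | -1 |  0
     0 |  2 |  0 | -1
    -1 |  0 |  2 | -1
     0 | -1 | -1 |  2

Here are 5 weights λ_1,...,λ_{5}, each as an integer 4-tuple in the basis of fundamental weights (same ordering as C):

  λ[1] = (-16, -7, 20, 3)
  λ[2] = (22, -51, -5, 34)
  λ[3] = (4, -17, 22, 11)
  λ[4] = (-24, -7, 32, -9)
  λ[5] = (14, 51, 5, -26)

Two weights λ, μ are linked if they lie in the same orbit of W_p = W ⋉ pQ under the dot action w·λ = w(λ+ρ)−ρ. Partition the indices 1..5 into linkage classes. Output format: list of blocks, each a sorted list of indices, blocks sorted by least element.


Dynkin diagram of C (from the 6 off-diagonal −1 entries): A_4.

Alcove-folded reps (p=29, 5 weights, presented ϖ-order):

  1: (15, 4, 4, 2);  2: (15, 4, 4, 2);  3: (6, 1, 13, 4);  4: (15, 4, 4, 2);  5: (15, 4, 4, 2)

Grouping the 5 weights by Ā_29-representative: 2 linkage classes.

[[1, 2, 4, 5], [3]]


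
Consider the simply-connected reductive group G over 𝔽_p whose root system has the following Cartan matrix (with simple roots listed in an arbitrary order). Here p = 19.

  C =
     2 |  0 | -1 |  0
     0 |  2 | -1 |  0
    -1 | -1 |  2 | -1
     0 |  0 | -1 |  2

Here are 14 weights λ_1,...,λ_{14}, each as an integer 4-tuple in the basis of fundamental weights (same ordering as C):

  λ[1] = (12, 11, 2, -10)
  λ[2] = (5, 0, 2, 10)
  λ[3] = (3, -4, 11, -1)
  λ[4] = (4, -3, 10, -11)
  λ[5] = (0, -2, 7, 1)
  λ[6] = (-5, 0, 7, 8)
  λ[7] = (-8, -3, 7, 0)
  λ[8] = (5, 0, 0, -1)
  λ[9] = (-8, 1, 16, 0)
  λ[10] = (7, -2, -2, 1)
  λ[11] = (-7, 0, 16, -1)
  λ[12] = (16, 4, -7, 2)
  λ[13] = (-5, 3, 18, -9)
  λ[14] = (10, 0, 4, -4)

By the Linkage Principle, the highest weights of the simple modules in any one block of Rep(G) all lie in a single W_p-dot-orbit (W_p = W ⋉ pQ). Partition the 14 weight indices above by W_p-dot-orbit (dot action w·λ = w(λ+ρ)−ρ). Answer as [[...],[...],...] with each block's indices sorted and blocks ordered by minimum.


Type D_4, rank 4, |W|=192; reorder rows/cols to standard.

Alcove-folded reps (p=19, 14 weights, presented ϖ-order):

  1: (4, 3, 3, 0) · 2: (4, 1, 1, 9) · 3: (4, 3, 3, 0) · 4: (4, 1, 1, 9) · 5: (1, 1, 7, 2) · 6: (4, 1, 1, 9) · 7: (6, 1, 1, 0) · 8: (6, 1, 1, 0) · 9: (6, 1, 1, 0) · 10: (6, 1, 1, 0) · 11: (6, 1, 1, 0) · 12: (11, 1, 2, 3) · 13: (0, 0, 4, 4) · 14: (11, 1, 2, 3)

6 distinct reps among the 14 weights ⇒ 6 W_19-linkage classes:

[[1, 3], [2, 4, 6], [5], [7, 8, 9, 10, 11], [12, 14], [13]]


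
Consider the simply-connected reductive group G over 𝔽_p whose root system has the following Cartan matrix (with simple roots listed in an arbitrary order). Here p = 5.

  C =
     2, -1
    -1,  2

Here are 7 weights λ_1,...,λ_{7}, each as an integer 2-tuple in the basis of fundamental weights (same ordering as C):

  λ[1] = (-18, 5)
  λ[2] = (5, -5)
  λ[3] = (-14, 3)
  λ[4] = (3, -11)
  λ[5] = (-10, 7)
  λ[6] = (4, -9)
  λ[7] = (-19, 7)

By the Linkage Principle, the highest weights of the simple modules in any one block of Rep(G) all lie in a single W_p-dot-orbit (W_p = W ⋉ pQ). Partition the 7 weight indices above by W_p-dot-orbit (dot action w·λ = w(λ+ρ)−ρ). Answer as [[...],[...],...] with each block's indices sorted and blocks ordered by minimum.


Cartan matrix: type A_2 (|W|=6); un-permuting the 2 rows.

Each λ_j+ρ reduced to Ā_5; 2-tuples below use C's row order:

  1: (1, 3) · 2: (1, 3) · 3: (1, 3) · 4: (0, 1) · 5: (1, 3) · 6: (0, 2) · 7: (0, 2)

The 7 indices split into 3 linkage classes (same alcove rep ⇔ same W_5-dot-orbit):

[[1, 2, 3, 5], [4], [6, 7]]


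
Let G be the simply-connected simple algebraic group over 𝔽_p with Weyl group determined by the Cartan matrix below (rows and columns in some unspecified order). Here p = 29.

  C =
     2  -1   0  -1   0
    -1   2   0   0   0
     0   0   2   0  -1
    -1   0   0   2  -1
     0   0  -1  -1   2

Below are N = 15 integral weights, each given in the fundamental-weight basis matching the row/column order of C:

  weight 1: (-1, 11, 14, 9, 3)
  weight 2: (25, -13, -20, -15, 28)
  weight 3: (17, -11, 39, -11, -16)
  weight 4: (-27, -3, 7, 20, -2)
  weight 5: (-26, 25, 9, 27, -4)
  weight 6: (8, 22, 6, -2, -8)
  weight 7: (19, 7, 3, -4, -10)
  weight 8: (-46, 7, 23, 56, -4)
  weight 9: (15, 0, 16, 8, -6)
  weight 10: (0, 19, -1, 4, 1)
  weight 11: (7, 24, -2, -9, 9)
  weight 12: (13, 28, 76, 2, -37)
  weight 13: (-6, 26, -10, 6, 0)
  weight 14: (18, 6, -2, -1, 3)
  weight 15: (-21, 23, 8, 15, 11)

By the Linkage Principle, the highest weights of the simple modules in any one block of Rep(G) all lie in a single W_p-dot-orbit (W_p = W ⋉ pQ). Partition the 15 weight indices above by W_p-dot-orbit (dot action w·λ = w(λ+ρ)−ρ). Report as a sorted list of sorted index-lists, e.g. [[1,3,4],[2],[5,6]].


A_5 Cartan matrix, 5 simple roots permuted; ρ=(1,1,1,1,1).

Each λ_j+ρ reduced to Ā_29; 5-tuples below use C's row order:

  1: (0, 0, 3, 10, 4);  2: (0, 0, 3, 10, 4);  3: (4, 4, 4, 2, 8);  4: (1, 20, 0, 5, 2);  5: (19, 6, 0, 0, 3);  6: (1, 20, 0, 5, 2);  7: (8, 8, 3, 4, 5);  8: (8, 8, 3, 4, 5);  9: (8, 8, 3, 4, 5);  10: (1, 20, 0, 5, 2);  11: (0, 19, 1, 4, 4);  12: (0, 0, 3, 10, 4);  13: (1, 20, 0, 5, 2);  14: (19, 6, 0, 0, 3);  15: (8, 8, 3, 4, 5)

6 distinct reps among the 15 weights ⇒ 6 W_29-linkage classes:

[[1, 2, 12], [3], [4, 6, 10, 13], [5, 14], [7, 8, 9, 15], [11]]
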